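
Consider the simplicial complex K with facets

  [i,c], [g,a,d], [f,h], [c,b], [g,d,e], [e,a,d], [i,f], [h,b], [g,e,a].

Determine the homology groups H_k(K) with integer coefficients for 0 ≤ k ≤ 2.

H_0 ≅ Z^2,  H_1 ≅ Z,  H_2 ≅ Z.

We work with the vertex ordering a < b < c < d < e < f < g < h < i. The simplices of K, each written with vertices in increasing order, are:

  0-simplices (9): a, b, c, d, e, f, g, h, i
  1-simplices (11): ad, ae, ag, bc, bh, ci, de, dg, eg, fh, fi
  2-simplices (4): ade, adg, aeg, deg

so the chain groups are C_0 ≅ Z^9, C_1 ≅ Z^11, C_2 ≅ Z^4.

∂_1: C_1 → C_0 is given by ∂[p,q] = [q] − [p]. For instance
  ∂ad = d − a.
The 9×11 boundary matrix has rank 7 and Smith normal form diag(1,1,1,1,1,1,1).

Boundary ∂_2: C_2 → C_1 sends each 2-simplex [p,q,r] to [q,r] − [p,r] + [p,q]. For instance
  ∂aeg = eg − ag + ae,
  ∂adg = dg − ag + ad.
The 11×4 boundary matrix has rank 3 and Smith normal form diag(1,1,1).

Computing H_k = (kernel of ∂_k) / (image of ∂_{k+1}):

  H_0: rank C_0 − rank ∂_1 = 9 − 7 = 2, and the invariant factors of ∂_1 are all 1, so H_0 = Z^2.
  H_1: rank ker ∂_1 − rank ∂_2 = (11 − 7) − 3 = 1, and the invariant factors of ∂_2 are all 1, so H_1 = Z.
  H_2: rank ker ∂_2 − rank ∂_3 = (4 − 3) − 0 = 1, and there is no ∂_3, so H_2 = Z.

As a check, the Euler characteristic is 9 − 11 + 4 = 2, which agrees with 2 − 1 + 1 = 2.
(K is a triangulation of the disjoint union of the 2-sphere S^2 and the circle S^1.)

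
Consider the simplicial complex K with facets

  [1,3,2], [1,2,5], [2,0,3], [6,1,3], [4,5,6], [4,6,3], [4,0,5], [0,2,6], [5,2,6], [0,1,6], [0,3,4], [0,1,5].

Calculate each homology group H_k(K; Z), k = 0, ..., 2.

K has 7 vertices, 18 edges, 12 triangles.
rank ∂_0 = 0, rank ∂_1 = 6 ⇒ b_0 = 7 − 0 − 6 = 1; all invariant factors of ∂_1 are 1 so no torsion. So H_0 = Z.
rank ∂_1 = 6, rank ∂_2 = 12 ⇒ b_1 = 18 − 6 − 12 = 0; ∂_2 has invariant factor(s) [2] giving torsion. So H_1 = Z/2.
rank ∂_2 = 12, rank ∂_3 = 0 ⇒ b_2 = 12 − 12 − 0 = 0. So H_2 = 0.

H_0 = Z,  H_1 = Z/2,  H_2 = 0.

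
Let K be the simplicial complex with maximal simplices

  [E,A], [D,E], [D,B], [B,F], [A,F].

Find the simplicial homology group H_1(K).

K has 5 vertices, 5 edges.
rank ∂_1 = 4, rank ∂_2 = 0 ⇒ b_1 = 5 − 4 − 0 = 1. So H_1 ≅ Z.

H_1 = Z.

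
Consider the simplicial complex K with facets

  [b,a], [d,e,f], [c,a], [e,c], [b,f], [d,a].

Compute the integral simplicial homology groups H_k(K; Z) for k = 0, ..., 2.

H_0 ≅ Z,  H_1 ≅ Z^2,  H_2 = 0.

Fix the vertex order a < b < c < d < e < f and write every simplex with vertices in increasing order. Then dim K = 2 and the simplices of K are:

  0-simplices (6): a, b, c, d, e, f
  1-simplices (8): ab, ac, ad, bf, ce, de, df, ef
  2-simplices (1): def

Hence C_0 ≅ Z^6, C_1 ≅ Z^8, C_2 ≅ Z^1.

Boundary ∂_1: C_1 → C_0 sends each edge [p,q] (with p < q) to q − p. For instance
  ∂ad = d − a.
The 6×8 boundary matrix has rank 5 and Smith normal form diag(1,1,1,1,1).

Boundary ∂_2: C_2 → C_1 acts by ∂[p,q,r] = [q,r] − [p,r] + [p,q]. For instance
  ∂def = ef − df + de.
The resulting 8×1 matrix has rank 1, and its Smith normal form has invariant factors (1).

From H_k ≅ ker(∂_k) / im(∂_{k+1}) we obtain:

  H_0: rank C_0 − rank ∂_1 = 6 − 5 = 1, and the invariant factors of ∂_1 are all 1, so H_0 = Z.
  H_1: rank ker ∂_1 − rank ∂_2 = (8 − 5) − 1 = 2, and the invariant factors of ∂_2 are all 1, so H_1 = Z^2.
  H_2: rank ker ∂_2 − rank ∂_3 = (1 − 1) − 0 = 0, and there is no ∂_3, so H_2 = 0.

As a check, the Euler characteristic is 6 − 8 + 1 = -1, which agrees with 1 − 2 + 0 = -1.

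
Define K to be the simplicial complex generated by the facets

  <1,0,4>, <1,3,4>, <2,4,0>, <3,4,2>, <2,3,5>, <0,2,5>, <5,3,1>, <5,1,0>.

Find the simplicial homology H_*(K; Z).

H_0 = Z,  H_1 = 0,  H_2 = Z.

We work with the vertex ordering 0 < 1 < 2 < 3 < 4 < 5. The simplices of K, each written with vertices in increasing order, are:

  0-simplices (6): [0], [1], [2], [3], [4], [5]
  1-simplices (12): [0,1], [0,2], [0,4], [0,5], [1,3], [1,4], [1,5], [2,3], [2,4], [2,5], [3,4], [3,5]
  2-simplices (8): [0,1,4], [0,1,5], [0,2,4], [0,2,5], [1,3,4], [1,3,5], [2,3,4], [2,3,5]

so the chain groups are C_0 ≅ Z^6, C_1 ≅ Z^12, C_2 ≅ Z^8.

The boundary map ∂_1: C_1 → C_0 is given by ∂[p,q] = [q] − [p].
As a 6×12 matrix over Z this has rank 5, with invariant factors (1,1,1,1,1).

Boundary ∂_2: C_2 → C_1 maps a triangle to the signed sum of its edges. For instance
  ∂[0,2,5] = [2,5] − [0,5] + [0,2],
  ∂[2,3,4] = [3,4] − [2,4] + [2,3].
This gives a 12×8 integer matrix of rank 7; reducing to Smith normal form yields diagonal entries (1,1,1,1,1,1,1).

Reading off H_k = ker ∂_k / im ∂_{k+1}:

  H_0: rank C_0 − rank ∂_1 = 6 − 5 = 1, and the invariant factors of ∂_1 are all 1, so H_0 ≅ Z.
  H_1: rank ker ∂_1 − rank ∂_2 = (12 − 5) − 7 = 0, and the invariant factors of ∂_2 are all 1, so H_1 ≅ 0.
  H_2: rank ker ∂_2 − rank ∂_3 = (8 − 7) − 0 = 1, and there is no ∂_3, so H_2 ≅ Z.

(K is a triangulation of the 2-sphere S^2.)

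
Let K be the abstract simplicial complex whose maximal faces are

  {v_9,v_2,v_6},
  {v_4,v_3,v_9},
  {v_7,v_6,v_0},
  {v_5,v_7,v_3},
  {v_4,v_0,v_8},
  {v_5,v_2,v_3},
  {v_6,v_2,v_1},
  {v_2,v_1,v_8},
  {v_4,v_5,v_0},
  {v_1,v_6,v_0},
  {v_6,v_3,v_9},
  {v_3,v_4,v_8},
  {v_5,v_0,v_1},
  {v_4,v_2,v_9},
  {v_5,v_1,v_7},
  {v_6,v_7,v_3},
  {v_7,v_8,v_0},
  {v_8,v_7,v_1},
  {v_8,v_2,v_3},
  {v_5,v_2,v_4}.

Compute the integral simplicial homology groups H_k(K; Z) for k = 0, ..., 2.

Order the vertices as v_0 < v_1 < v_2 < v_3 < v_4 < v_5 < v_6 < v_7 < v_8 < v_9. Listing each simplex with vertices in this order, K has dimension 2 with simplices:

  0-simplices (10): [v_0], [v_1], [v_2], [v_3], [v_4], [v_5], [v_6], [v_7], [v_8], [v_9]
  1-simplices (30): (30 of them)
  2-simplices (20): (20 of them)

Hence C_0 ≅ Z^10, C_1 ≅ Z^30, C_2 ≅ Z^20.

The boundary map ∂_1: C_1 → C_0 maps an edge to its endpoints' difference, ∂[p,q] = q − p.
As a 10×30 matrix over Z this has rank 9, with invariant factors (1,1,1,1,1,1,1,1,1).

Boundary ∂_2: C_2 → C_1 maps a triangle to the signed sum of its edges. For instance
  ∂[v_1,v_2,v_6] = [v_2,v_6] − [v_1,v_6] + [v_1,v_2],
  ∂[v_3,v_5,v_7] = [v_5,v_7] − [v_3,v_7] + [v_3,v_5].
The resulting 30×20 matrix has rank 20, and its Smith normal form has invariant factors (1,1,1,1,1,1,1,1,1,1,1,1,1,1,1,1,1,1,1,2).

Now H_k = ker ∂_k / im ∂_{k+1}, so:

  H_0: rank C_0 − rank ∂_1 = 10 − 9 = 1, and the invariant factors of ∂_1 are all 1, so H_0 ≅ Z.
  H_1: rank ker ∂_1 − rank ∂_2 = (30 − 9) − 20 = 1, and ∂_2 has invariant factor 2 > 1, so H_1 ≅ Z ⊕ Z_2.
  H_2: rank ker ∂_2 − rank ∂_3 = (20 − 20) − 0 = 0, and there is no ∂_3, so H_2 ≅ 0.

As a check, the Euler characteristic is 10 − 30 + 20 = 0, which agrees with 1 − 1 + 0 = 0.

H_0 ≅ Z,  H_1 ≅ Z ⊕ Z_2,  H_2 = 0.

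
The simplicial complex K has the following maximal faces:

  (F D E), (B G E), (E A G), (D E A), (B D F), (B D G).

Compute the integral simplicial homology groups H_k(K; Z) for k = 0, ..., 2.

Fix the vertex order A < B < D < E < F < G and write every simplex with vertices in increasing order. Then dim K = 2 and the simplices of K are:

  0-simplices (6): A, B, D, E, F, G
  1-simplices (12): AD, AE, AG, BD, BE, BF, BG, DE, DF, DG, EF, EG
  2-simplices (6): ADE, AEG, BDF, BDG, BEG, DEF

so the chain groups are C_0 ≅ Z^6, C_1 ≅ Z^12, C_2 ≅ Z^6.

The boundary map ∂_1: C_1 → C_0 sends each edge [p,q] (with p < q) to q − p.
This gives a 6×12 integer matrix of rank 5; reducing to Smith normal form yields diagonal entries (1,1,1,1,1).

∂_2: C_2 → C_1 sends each 2-simplex [p,q,r] to [q,r] − [p,r] + [p,q]. For instance
  ∂AEG = EG − AG + AE,
  ∂BDF = DF − BF + BD.
As a 12×6 matrix over Z this has rank 6, with invariant factors (1,1,1,1,1,1).

Computing H_k = (kernel of ∂_k) / (image of ∂_{k+1}):

  H_0: rank C_0 − rank ∂_1 = 6 − 5 = 1, and the invariant factors of ∂_1 are all 1, so H_0 ≅ Z.
  H_1: rank ker ∂_1 − rank ∂_2 = (12 − 5) − 6 = 1, and the invariant factors of ∂_2 are all 1, so H_1 ≅ Z.
  H_2: rank ker ∂_2 − rank ∂_3 = (6 − 6) − 0 = 0, and there is no ∂_3, so H_2 ≅ 0.

As a check, the Euler characteristic is 6 − 12 + 6 = 0, which agrees with 1 − 1 + 0 = 0.
(K is a triangulation of the cylinder S^1 x I.)

H_0 ≅ Z,  H_1 ≅ Z,  H_2 = 0.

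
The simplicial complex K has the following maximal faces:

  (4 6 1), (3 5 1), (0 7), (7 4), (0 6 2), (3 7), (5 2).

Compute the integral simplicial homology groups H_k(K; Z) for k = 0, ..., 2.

We work with the vertex ordering 0 < 1 < 2 < 3 < 4 < 5 < 6 < 7. The simplices of K, each written with vertices in increasing order, are:

  0-simplices (8): [0], [1], [2], [3], [4], [5], [6], [7]
  1-simplices (13): [0,2], [0,6], [0,7], [1,3], [1,4], [1,5], [1,6], [2,5], [2,6], [3,5], [3,7], [4,6], [4,7]
  2-simplices (3): [0,2,6], [1,3,5], [1,4,6]

giving chain groups C_0 ≅ Z^8, C_1 ≅ Z^13, C_2 ≅ Z^3.

Boundary ∂_1: C_1 → C_0 is given by ∂[p,q] = [q] − [p].
The resulting 8×13 matrix has rank 7, and its Smith normal form has invariant factors (1,1,1,1,1,1,1).

∂_2: C_2 → C_1 sends each 2-simplex [p,q,r] to [q,r] − [p,r] + [p,q]. For instance
  ∂[0,2,6] = [2,6] − [0,6] + [0,2],
  ∂[1,3,5] = [3,5] − [1,5] + [1,3].
This gives a 13×3 integer matrix of rank 3; reducing to Smith normal form yields diagonal entries (1,1,1).

Computing H_k = (kernel of ∂_k) / (image of ∂_{k+1}):

  H_0: rank C_0 − rank ∂_1 = 8 − 7 = 1, and the invariant factors of ∂_1 are all 1, so H_0 = Z.
  H_1: rank ker ∂_1 − rank ∂_2 = (13 − 7) − 3 = 3, and the invariant factors of ∂_2 are all 1, so H_1 = Z^3.
  H_2: rank ker ∂_2 − rank ∂_3 = (3 − 3) − 0 = 0, and there is no ∂_3, so H_2 = 0.

As a check, the Euler characteristic is 8 − 13 + 3 = -2, which agrees with 1 − 3 + 0 = -2.

H_0 ≅ Z,  H_1 ≅ Z^3,  H_2 = 0.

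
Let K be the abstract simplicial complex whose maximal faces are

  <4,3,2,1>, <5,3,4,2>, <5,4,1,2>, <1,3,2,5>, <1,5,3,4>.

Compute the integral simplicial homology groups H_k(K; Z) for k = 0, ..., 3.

Fix the vertex order 1 < 2 < 3 < 4 < 5 and write every simplex with vertices in increasing order. Then dim K = 3 and the simplices of K are:

  0-simplices (5): [1], [2], [3], [4], [5]
  1-simplices (10): [1,2], [1,3], [1,4], [1,5], [2,3], [2,4], [2,5], [3,4], [3,5], [4,5]
  2-simplices (10): [1,2,3], [1,2,4], [1,2,5], [1,3,4], [1,3,5], [1,4,5], [2,3,4], [2,3,5], [2,4,5], [3,4,5]
  3-simplices (5): [1,2,3,4], [1,2,3,5], [1,2,4,5], [1,3,4,5], [2,3,4,5]

giving chain groups C_0 ≅ Z^5, C_1 ≅ Z^10, C_2 ≅ Z^10, C_3 ≅ Z^5.

∂_1: C_1 → C_0 maps an edge to its endpoints' difference, ∂[p,q] = q − p.
The 5×10 boundary matrix has rank 4 and Smith normal form diag(1,1,1,1).

Boundary ∂_2: C_2 → C_1 sends each 2-simplex [p,q,r] to [q,r] − [p,r] + [p,q]. For instance
  ∂[1,2,5] = [2,5] − [1,5] + [1,2],
  ∂[2,4,5] = [4,5] − [2,5] + [2,4].
The 10×10 boundary matrix has rank 6 and Smith normal form diag(1,1,1,1,1,1).

The boundary map ∂_3: C_3 → C_2 sends each 3-simplex σ to the alternating sum Σ_i (−1)^i (σ with its i-th vertex removed). For instance
  ∂[1,2,3,5] = [2,3,5] − [1,3,5] + [1,2,5] − [1,2,3],
  ∂[1,3,4,5] = [3,4,5] − [1,4,5] + [1,3,5] − [1,3,4].
The resulting 10×5 matrix has rank 4, and its Smith normal form has invariant factors (1,1,1,1).

From H_k ≅ ker(∂_k) / im(∂_{k+1}) we obtain:

  H_0: rank C_0 − rank ∂_1 = 5 − 4 = 1, and the invariant factors of ∂_1 are all 1, so H_0 = Z.
  H_1: rank ker ∂_1 − rank ∂_2 = (10 − 4) − 6 = 0, and the invariant factors of ∂_2 are all 1, so H_1 = 0.
  H_2: rank ker ∂_2 − rank ∂_3 = (10 − 6) − 4 = 0, and the invariant factors of ∂_3 are all 1, so H_2 = 0.
  H_3: rank ker ∂_3 − rank ∂_4 = (5 − 4) − 0 = 1, and there is no ∂_4, so H_3 = Z.

As a check, the Euler characteristic is 5 − 10 + 10 − 5 = 0, which agrees with 1 − 0 + 0 − 1 = 0.

H_0 ≅ Z,  H_1 = 0,  H_2 = 0,  H_3 ≅ Z.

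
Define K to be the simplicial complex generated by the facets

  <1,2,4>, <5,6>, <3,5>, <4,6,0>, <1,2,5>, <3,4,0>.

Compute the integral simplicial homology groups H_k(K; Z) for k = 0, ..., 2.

Fix the vertex order 0 < 1 < 2 < 3 < 4 < 5 < 6 and write every simplex with vertices in increasing order. Then dim K = 2 and the simplices of K are:

  0-simplices (7): [0], [1], [2], [3], [4], [5], [6]
  1-simplices (12): [0,3], [0,4], [0,6], [1,2], [1,4], [1,5], [2,4], [2,5], [3,4], [3,5], [4,6], [5,6]
  2-simplices (4): [0,3,4], [0,4,6], [1,2,4], [1,2,5]

so the chain groups are C_0 ≅ Z^7, C_1 ≅ Z^12, C_2 ≅ Z^4.

Boundary ∂_1: C_1 → C_0 sends each edge [p,q] (with p < q) to q − p. For instance
  ∂[4,6] = [6] − [4].
This gives a 7×12 integer matrix of rank 6; reducing to Smith normal form yields diagonal entries (1,1,1,1,1,1).

∂_2: C_2 → C_1 maps a triangle to the signed sum of its edges. For instance
  ∂[1,2,4] = [2,4] − [1,4] + [1,2],
  ∂[1,2,5] = [2,5] − [1,5] + [1,2].
The resulting 12×4 matrix has rank 4, and its Smith normal form has invariant factors (1,1,1,1).

From H_k ≅ ker(∂_k) / im(∂_{k+1}) we obtain:

  H_0: rank C_0 − rank ∂_1 = 7 − 6 = 1, and the invariant factors of ∂_1 are all 1, so H_0 ≅ Z.
  H_1: rank ker ∂_1 − rank ∂_2 = (12 − 6) − 4 = 2, and the invariant factors of ∂_2 are all 1, so H_1 ≅ Z^2.
  H_2: rank ker ∂_2 − rank ∂_3 = (4 − 4) − 0 = 0, and there is no ∂_3, so H_2 ≅ 0.

H_0 ≅ Z,  H_1 ≅ Z^2,  H_2 = 0.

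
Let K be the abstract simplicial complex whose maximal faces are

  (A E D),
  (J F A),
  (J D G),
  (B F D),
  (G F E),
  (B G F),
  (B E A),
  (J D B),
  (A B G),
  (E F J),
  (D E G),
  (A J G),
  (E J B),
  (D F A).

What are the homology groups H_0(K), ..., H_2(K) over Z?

H_0 ≅ Z,  H_1 ≅ Z^2,  H_2 ≅ Z.

We work with the vertex ordering A < B < D < E < F < G < J. The simplices of K, each written with vertices in increasing order, are:

  0-simplices (7): A, B, D, E, F, G, J
  1-simplices (21): AB, AD, AE, AF, AG, AJ, BD, BE, BF, BG, BJ, DE, DF, DG, DJ, EF, EG, EJ, FG, FJ, GJ
  2-simplices (14): ABE, ABG, ADE, ADF, AFJ, AGJ, BDF, BDJ, BEJ, BFG, DEG, DGJ, EFG, EFJ

so the chain groups are C_0 ≅ Z^7, C_1 ≅ Z^21, C_2 ≅ Z^14.

Boundary ∂_1: C_1 → C_0 maps an edge to its endpoints' difference, ∂[p,q] = q − p.
The 7×21 boundary matrix has rank 6 and Smith normal form diag(1,1,1,1,1,1).

Boundary ∂_2: C_2 → C_1 acts by ∂[p,q,r] = [q,r] − [p,r] + [p,q]. For instance
  ∂ABE = BE − AE + AB,
  ∂EFG = FG − EG + EF.
The 21×14 boundary matrix has rank 13 and Smith normal form diag(1,1,1,1,1,1,1,1,1,1,1,1,1).

Computing H_k = (kernel of ∂_k) / (image of ∂_{k+1}):

  H_0: rank C_0 − rank ∂_1 = 7 − 6 = 1, and the invariant factors of ∂_1 are all 1, so H_0 = Z.
  H_1: rank ker ∂_1 − rank ∂_2 = (21 − 6) − 13 = 2, and the invariant factors of ∂_2 are all 1, so H_1 = Z^2.
  H_2: rank ker ∂_2 − rank ∂_3 = (14 − 13) − 0 = 1, and there is no ∂_3, so H_2 = Z.

As a check, the Euler characteristic is 7 − 21 + 14 = 0, which agrees with 1 − 2 + 1 = 0.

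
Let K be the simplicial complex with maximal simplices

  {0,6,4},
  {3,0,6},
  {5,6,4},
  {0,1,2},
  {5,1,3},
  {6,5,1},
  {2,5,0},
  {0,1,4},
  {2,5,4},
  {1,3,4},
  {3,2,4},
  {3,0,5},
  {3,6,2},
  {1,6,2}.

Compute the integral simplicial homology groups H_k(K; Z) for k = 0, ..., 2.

K has 7 vertices, 21 edges, 14 triangles.
rank ∂_0 = 0, rank ∂_1 = 6 ⇒ b_0 = 7 − 0 − 6 = 1; all invariant factors of ∂_1 are 1 so no torsion. So H_0 = Z.
rank ∂_1 = 6, rank ∂_2 = 13 ⇒ b_1 = 21 − 6 − 13 = 2; all invariant factors of ∂_2 are 1 so no torsion. So H_1 = Z^2.
rank ∂_2 = 13, rank ∂_3 = 0 ⇒ b_2 = 14 − 13 − 0 = 1. So H_2 = Z.

H_0 = Z,  H_1 = Z^2,  H_2 = Z.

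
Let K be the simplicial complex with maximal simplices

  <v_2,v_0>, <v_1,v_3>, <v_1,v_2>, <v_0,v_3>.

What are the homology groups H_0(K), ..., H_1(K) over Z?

Fix the vertex order v_0 < v_1 < v_2 < v_3 and write every simplex with vertices in increasing order. Then dim K = 1 and the simplices of K are:

  0-simplices (4): [v_0], [v_1], [v_2], [v_3]
  1-simplices (4): [v_0,v_2], [v_0,v_3], [v_1,v_2], [v_1,v_3]

Hence C_0 ≅ Z^4, C_1 ≅ Z^4.

∂_1: C_1 → C_0 is given by ∂[p,q] = [q] − [p].
This gives a 4×4 integer matrix of rank 3; reducing to Smith normal form yields diagonal entries (1,1,1).

Computing H_k = (kernel of ∂_k) / (image of ∂_{k+1}):

  H_0: rank C_0 − rank ∂_1 = 4 − 3 = 1, and the invariant factors of ∂_1 are all 1, so H_0 = Z.
  H_1: rank ker ∂_1 − rank ∂_2 = (4 − 3) − 0 = 1, and there is no ∂_2, so H_1 = Z.

H_0 = Z,  H_1 = Z.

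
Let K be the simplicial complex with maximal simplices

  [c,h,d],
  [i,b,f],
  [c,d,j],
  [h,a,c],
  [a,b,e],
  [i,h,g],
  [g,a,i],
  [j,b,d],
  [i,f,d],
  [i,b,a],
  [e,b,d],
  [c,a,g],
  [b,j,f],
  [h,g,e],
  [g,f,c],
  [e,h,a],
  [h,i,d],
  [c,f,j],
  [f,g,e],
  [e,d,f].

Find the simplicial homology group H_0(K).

H_0 ≅ Z.

Order the vertices as a < b < c < d < e < f < g < h < i < j. Listing each simplex with vertices in this order, K has dimension 2 with simplices:

  0-simplices (10): a, b, c, d, e, f, g, h, i, j
  1-simplices (30): ab, ac, ae, ag, ah, ai, bd, be, bf, bi, bj, cd, cf, cg, ch, cj, de, df, dh, di, dj, ef, eg, eh, fg, fi, fj, gh, gi, hi
  2-simplices (20): abe, abi, acg, ach, aeh, agi, bde, bdj, bfi, bfj, cdh, cdj, cfg, cfj, def, dfi, dhi, efg, egh, ghi

Hence C_0 ≅ Z^10, C_1 ≅ Z^30, C_2 ≅ Z^20.

∂_1: C_1 → C_0 maps an edge to its endpoints' difference, ∂[p,q] = q − p. For instance
  ∂hi = i − h.
As a 10×30 matrix over Z this has rank 9, with invariant factors (1,1,1,1,1,1,1,1,1).

∂_2: C_2 → C_1 maps a triangle to the signed sum of its edges. For instance
  ∂bfi = fi − bi + bf,
  ∂cfg = fg − cg + cf.
This gives a 30×20 integer matrix of rank 20; reducing to Smith normal form yields diagonal entries (1,1,1,1,1,1,1,1,1,1,1,1,1,1,1,1,1,1,1,2).

Reading off H_k = ker ∂_k / im ∂_{k+1}:

  H_0: rank C_0 − rank ∂_1 = 10 − 9 = 1, and the invariant factors of ∂_1 are all 1, so H_0 ≅ Z.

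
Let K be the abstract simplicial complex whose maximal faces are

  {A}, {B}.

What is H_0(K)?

Fix the vertex order A < B and write every simplex with vertices in increasing order. Then dim K = 0 and the simplices of K are:

  0-simplices (2): A, B

giving chain groups C_0 ≅ Z^2.

Computing H_k = (kernel of ∂_k) / (image of ∂_{k+1}):

  H_0: rank C_0 − rank ∂_1 = 2 − 0 = 2, and there is no ∂_1, so H_0 ≅ Z^2.

H_0 = Z^2.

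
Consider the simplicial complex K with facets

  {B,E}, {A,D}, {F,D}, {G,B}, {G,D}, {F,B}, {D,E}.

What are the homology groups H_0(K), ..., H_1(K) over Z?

H_0 ≅ Z,  H_1 ≅ Z^2.

Order the vertices as A < B < D < E < F < G. Listing each simplex with vertices in this order, K has dimension 1 with simplices:

  0-simplices (6): A, B, D, E, F, G
  1-simplices (7): AD, BE, BF, BG, DE, DF, DG

giving chain groups C_0 ≅ Z^6, C_1 ≅ Z^7.

The boundary map ∂_1: C_1 → C_0 is given by ∂[p,q] = [q] − [p]. For instance
  ∂DE = E − D.
The resulting 6×7 matrix has rank 5, and its Smith normal form has invariant factors (1,1,1,1,1).

Reading off H_k = ker ∂_k / im ∂_{k+1}:

  H_0: rank C_0 − rank ∂_1 = 6 − 5 = 1, and the invariant factors of ∂_1 are all 1, so H_0 = Z.
  H_1: rank ker ∂_1 − rank ∂_2 = (7 − 5) − 0 = 2, and there is no ∂_2, so H_1 = Z^2.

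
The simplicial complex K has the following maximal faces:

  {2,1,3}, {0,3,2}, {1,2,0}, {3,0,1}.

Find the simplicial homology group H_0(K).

K has 4 vertices, 6 edges, 4 triangles.
rank ∂_0 = 0, rank ∂_1 = 3 ⇒ b_0 = 4 − 0 − 3 = 1; all invariant factors of ∂_1 are 1 so no torsion. So H_0 = Z.

H_0 = Z.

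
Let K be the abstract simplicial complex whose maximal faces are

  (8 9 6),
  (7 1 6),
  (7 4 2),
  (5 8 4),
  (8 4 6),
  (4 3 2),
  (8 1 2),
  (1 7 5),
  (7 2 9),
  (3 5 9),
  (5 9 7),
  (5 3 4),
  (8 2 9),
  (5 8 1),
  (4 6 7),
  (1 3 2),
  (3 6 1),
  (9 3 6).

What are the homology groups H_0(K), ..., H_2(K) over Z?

Order the vertices as 1 < 2 < 3 < 4 < 5 < 6 < 7 < 8 < 9. Listing each simplex with vertices in this order, K has dimension 2 with simplices:

  0-simplices (9): [1], [2], [3], [4], [5], [6], [7], [8], [9]
  1-simplices (27): (27 of them)
  2-simplices (18): [1,2,3], [1,2,8], [1,3,6], [1,5,7], [1,5,8], [1,6,7], [2,3,4], [2,4,7], [2,7,9], [2,8,9], [3,4,5], [3,5,9], [3,6,9], [4,5,8], [4,6,7], [4,6,8], [5,7,9], [6,8,9]

so the chain groups are C_0 ≅ Z^9, C_1 ≅ Z^27, C_2 ≅ Z^18.

∂_1: C_1 → C_0 maps an edge to its endpoints' difference, ∂[p,q] = q − p. For instance
  ∂[2,4] = [4] − [2].
The 9×27 boundary matrix has rank 8 and Smith normal form diag(1,1,1,1,1,1,1,1).

The boundary map ∂_2: C_2 → C_1 sends each 2-simplex [p,q,r] to [q,r] − [p,r] + [p,q]. For instance
  ∂[4,6,7] = [6,7] − [4,7] + [4,6],
  ∂[2,4,7] = [4,7] − [2,7] + [2,4].
This gives a 27×18 integer matrix of rank 17; reducing to Smith normal form yields diagonal entries (1,1,1,1,1,1,1,1,1,1,1,1,1,1,1,1,1).

Reading off H_k = ker ∂_k / im ∂_{k+1}:

  H_0: rank C_0 − rank ∂_1 = 9 − 8 = 1, and the invariant factors of ∂_1 are all 1, so H_0 = Z.
  H_1: rank ker ∂_1 − rank ∂_2 = (27 − 8) − 17 = 2, and the invariant factors of ∂_2 are all 1, so H_1 = Z^2.
  H_2: rank ker ∂_2 − rank ∂_3 = (18 − 17) − 0 = 1, and there is no ∂_3, so H_2 = Z.

H_0 ≅ Z,  H_1 ≅ Z^2,  H_2 ≅ Z.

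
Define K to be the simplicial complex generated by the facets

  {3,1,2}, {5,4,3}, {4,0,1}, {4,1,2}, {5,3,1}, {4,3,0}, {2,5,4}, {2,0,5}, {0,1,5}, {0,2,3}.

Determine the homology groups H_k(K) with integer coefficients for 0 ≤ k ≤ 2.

H_0 = Z,  H_1 = Z/2,  H_2 = 0.

Order the vertices as 0 < 1 < 2 < 3 < 4 < 5. Listing each simplex with vertices in this order, K has dimension 2 with simplices:

  0-simplices (6): [0], [1], [2], [3], [4], [5]
  1-simplices (15): [0,1], [0,2], [0,3], [0,4], [0,5], [1,2], [1,3], [1,4], [1,5], [2,3], [2,4], [2,5], [3,4], [3,5], [4,5]
  2-simplices (10): [0,1,4], [0,1,5], [0,2,3], [0,2,5], [0,3,4], [1,2,3], [1,2,4], [1,3,5], [2,4,5], [3,4,5]

so the chain groups are C_0 ≅ Z^6, C_1 ≅ Z^15, C_2 ≅ Z^10.

∂_1: C_1 → C_0 is given by ∂[p,q] = [q] − [p].
As a 6×15 matrix over Z this has rank 5, with invariant factors (1,1,1,1,1).

The boundary map ∂_2: C_2 → C_1 maps a triangle to the signed sum of its edges. For instance
  ∂[0,2,3] = [2,3] − [0,3] + [0,2],
  ∂[0,3,4] = [3,4] − [0,4] + [0,3].
The 15×10 boundary matrix has rank 10 and Smith normal form diag(1,1,1,1,1,1,1,1,1,2).

Reading off H_k = ker ∂_k / im ∂_{k+1}:

  H_0: rank C_0 − rank ∂_1 = 6 − 5 = 1, and the invariant factors of ∂_1 are all 1, so H_0 ≅ Z.
  H_1: rank ker ∂_1 − rank ∂_2 = (15 − 5) − 10 = 0, and ∂_2 has invariant factor 2 > 1, so H_1 ≅ Z/2.
  H_2: rank ker ∂_2 − rank ∂_3 = (10 − 10) − 0 = 0, and there is no ∂_3, so H_2 ≅ 0.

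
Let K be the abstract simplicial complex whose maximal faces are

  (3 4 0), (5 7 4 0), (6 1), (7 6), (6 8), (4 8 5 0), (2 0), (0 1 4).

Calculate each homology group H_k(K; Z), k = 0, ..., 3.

We work with the vertex ordering 0 < 1 < 2 < 3 < 4 < 5 < 6 < 7 < 8. The simplices of K, each written with vertices in increasing order, are:

  0-simplices (9): [0], [1], [2], [3], [4], [5], [6], [7], [8]
  1-simplices (17): [0,1], [0,2], [0,3], [0,4], [0,5], [0,7], [0,8], [1,4], [1,6], [3,4], [4,5], [4,7], [4,8], [5,7], [5,8], [6,7], [6,8]
  2-simplices (9): [0,1,4], [0,3,4], [0,4,5], [0,4,7], [0,4,8], [0,5,7], [0,5,8], [4,5,7], [4,5,8]
  3-simplices (2): [0,4,5,7], [0,4,5,8]

Hence C_0 ≅ Z^9, C_1 ≅ Z^17, C_2 ≅ Z^9, C_3 ≅ Z^2.

Boundary ∂_1: C_1 → C_0 sends each edge [p,q] (with p < q) to q − p. For instance
  ∂[6,7] = [7] − [6].
As a 9×17 matrix over Z this has rank 8, with invariant factors (1,1,1,1,1,1,1,1).

∂_2: C_2 → C_1 sends each 2-simplex [p,q,r] to [q,r] − [p,r] + [p,q]. For instance
  ∂[0,5,7] = [5,7] − [0,7] + [0,5],
  ∂[0,4,8] = [4,8] − [0,8] + [0,4].
The 17×9 boundary matrix has rank 7 and Smith normal form diag(1,1,1,1,1,1,1).

∂_3: C_3 → C_2 sends each 3-simplex σ to the alternating sum Σ_i (−1)^i (σ with its i-th vertex removed). For instance
  ∂[0,4,5,8] = [4,5,8] − [0,5,8] + [0,4,8] − [0,4,5],
  ∂[0,4,5,7] = [4,5,7] − [0,5,7] + [0,4,7] − [0,4,5].
The 9×2 boundary matrix has rank 2 and Smith normal form diag(1,1).

Computing H_k = (kernel of ∂_k) / (image of ∂_{k+1}):

  H_0: rank C_0 − rank ∂_1 = 9 − 8 = 1, and the invariant factors of ∂_1 are all 1, so H_0 ≅ Z.
  H_1: rank ker ∂_1 − rank ∂_2 = (17 − 8) − 7 = 2, and the invariant factors of ∂_2 are all 1, so H_1 ≅ Z^2.
  H_2: rank ker ∂_2 − rank ∂_3 = (9 − 7) − 2 = 0, and the invariant factors of ∂_3 are all 1, so H_2 ≅ 0.
  H_3: rank ker ∂_3 − rank ∂_4 = (2 − 2) − 0 = 0, and there is no ∂_4, so H_3 ≅ 0.

H_0 = Z,  H_1 = Z^2,  H_2 = 0,  H_3 = 0.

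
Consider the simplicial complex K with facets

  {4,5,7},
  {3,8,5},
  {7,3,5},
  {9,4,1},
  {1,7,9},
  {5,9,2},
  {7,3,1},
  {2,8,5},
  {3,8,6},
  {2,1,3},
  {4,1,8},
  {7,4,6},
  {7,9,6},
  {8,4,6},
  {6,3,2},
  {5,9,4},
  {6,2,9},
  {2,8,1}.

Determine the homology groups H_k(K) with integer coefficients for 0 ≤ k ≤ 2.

H_0 ≅ Z,  H_1 ≅ Z ⊕ Z_2,  H_2 = 0.

We work with the vertex ordering 1 < 2 < 3 < 4 < 5 < 6 < 7 < 8 < 9. The simplices of K, each written with vertices in increasing order, are:

  0-simplices (9): [1], [2], [3], [4], [5], [6], [7], [8], [9]
  1-simplices (27): (27 of them)
  2-simplices (18): [1,2,3], [1,2,8], [1,3,7], [1,4,8], [1,4,9], [1,7,9], [2,3,6], [2,5,8], [2,5,9], [2,6,9], [3,5,7], [3,5,8], [3,6,8], [4,5,7], [4,5,9], [4,6,7], [4,6,8], [6,7,9]

so the chain groups are C_0 ≅ Z^9, C_1 ≅ Z^27, C_2 ≅ Z^18.

Boundary ∂_1: C_1 → C_0 is given by ∂[p,q] = [q] − [p].
This gives a 9×27 integer matrix of rank 8; reducing to Smith normal form yields diagonal entries (1,1,1,1,1,1,1,1).

Boundary ∂_2: C_2 → C_1 sends each 2-simplex [p,q,r] to [q,r] − [p,r] + [p,q]. For instance
  ∂[1,7,9] = [7,9] − [1,9] + [1,7],
  ∂[1,3,7] = [3,7] − [1,7] + [1,3].
As a 27×18 matrix over Z this has rank 18, with invariant factors (1,1,1,1,1,1,1,1,1,1,1,1,1,1,1,1,1,2).

Computing H_k = (kernel of ∂_k) / (image of ∂_{k+1}):

  H_0: rank C_0 − rank ∂_1 = 9 − 8 = 1, and the invariant factors of ∂_1 are all 1, so H_0 = Z.
  H_1: rank ker ∂_1 − rank ∂_2 = (27 − 8) − 18 = 1, and ∂_2 has invariant factor 2 > 1, so H_1 = Z ⊕ Z_2.
  H_2: rank ker ∂_2 − rank ∂_3 = (18 − 18) − 0 = 0, and there is no ∂_3, so H_2 = 0.

As a check, the Euler characteristic is 9 − 27 + 18 = 0, which agrees with 1 − 1 + 0 = 0.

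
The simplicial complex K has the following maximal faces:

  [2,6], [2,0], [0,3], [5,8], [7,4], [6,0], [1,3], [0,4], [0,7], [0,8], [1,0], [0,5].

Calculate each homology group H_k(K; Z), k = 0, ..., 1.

H_0 = Z,  H_1 = Z^4.

Fix the vertex order 0 < 1 < 2 < 3 < 4 < 5 < 6 < 7 < 8 and write every simplex with vertices in increasing order. Then dim K = 1 and the simplices of K are:

  0-simplices (9): [0], [1], [2], [3], [4], [5], [6], [7], [8]
  1-simplices (12): [0,1], [0,2], [0,3], [0,4], [0,5], [0,6], [0,7], [0,8], [1,3], [2,6], [4,7], [5,8]

so the chain groups are C_0 ≅ Z^9, C_1 ≅ Z^12.

∂_1: C_1 → C_0 maps an edge to its endpoints' difference, ∂[p,q] = q − p. For instance
  ∂[0,8] = [8] − [0].
The resulting 9×12 matrix has rank 8, and its Smith normal form has invariant factors (1,1,1,1,1,1,1,1).

Now H_k = ker ∂_k / im ∂_{k+1}, so:

  H_0: rank C_0 − rank ∂_1 = 9 − 8 = 1, and the invariant factors of ∂_1 are all 1, so H_0 = Z.
  H_1: rank ker ∂_1 − rank ∂_2 = (12 − 8) − 0 = 4, and there is no ∂_2, so H_1 = Z^4.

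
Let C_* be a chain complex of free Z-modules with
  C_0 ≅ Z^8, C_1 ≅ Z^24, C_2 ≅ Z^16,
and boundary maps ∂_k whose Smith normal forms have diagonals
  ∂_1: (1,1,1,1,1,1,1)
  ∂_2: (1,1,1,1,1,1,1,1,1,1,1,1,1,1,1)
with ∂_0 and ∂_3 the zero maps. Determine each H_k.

H_0: b_0 = 8 − 0 − 7 = 1; torsion from ∂_1 factors > 1: none. So H_0 ≅ Z.
H_1: b_1 = 24 − 7 − 15 = 2; torsion from ∂_2 factors > 1: none. So H_1 ≅ Z^2.
H_2: b_2 = 16 − 15 − 0 = 1; torsion from ∂_3 factors > 1: none. So H_2 ≅ Z.

H_0 ≅ Z,  H_1 ≅ Z^2,  H_2 ≅ Z.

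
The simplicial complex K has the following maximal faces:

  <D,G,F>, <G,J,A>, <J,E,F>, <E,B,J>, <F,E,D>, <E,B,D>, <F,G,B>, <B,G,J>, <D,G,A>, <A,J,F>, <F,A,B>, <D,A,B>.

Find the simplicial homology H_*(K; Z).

Fix the vertex order A < B < D < E < F < G < J and write every simplex with vertices in increasing order. Then dim K = 2 and the simplices of K are:

  0-simplices (7): A, B, D, E, F, G, J
  1-simplices (18): AB, AD, AF, AG, AJ, BD, BE, BF, BG, BJ, DE, DF, DG, EF, EJ, FG, FJ, GJ
  2-simplices (12): ABD, ABF, ADG, AFJ, AGJ, BDE, BEJ, BFG, BGJ, DEF, DFG, EFJ

giving chain groups C_0 ≅ Z^7, C_1 ≅ Z^18, C_2 ≅ Z^12.

∂_1: C_1 → C_0 is given by ∂[p,q] = [q] − [p].
The 7×18 boundary matrix has rank 6 and Smith normal form diag(1,1,1,1,1,1).

Boundary ∂_2: C_2 → C_1 sends each 2-simplex [p,q,r] to [q,r] − [p,r] + [p,q]. For instance
  ∂BFG = FG − BG + BF,
  ∂ADG = DG − AG + AD.
The 18×12 boundary matrix has rank 12 and Smith normal form diag(1,1,1,1,1,1,1,1,1,1,1,2).

Reading off H_k = ker ∂_k / im ∂_{k+1}:

  H_0: rank C_0 − rank ∂_1 = 7 − 6 = 1, and the invariant factors of ∂_1 are all 1, so H_0 = Z.
  H_1: rank ker ∂_1 − rank ∂_2 = (18 − 6) − 12 = 0, and ∂_2 has invariant factor 2 > 1, so H_1 = Z/2.
  H_2: rank ker ∂_2 − rank ∂_3 = (12 − 12) − 0 = 0, and there is no ∂_3, so H_2 = 0.

As a check, the Euler characteristic is 7 − 18 + 12 = 1, which agrees with 1 − 0 + 0 = 1.
(K is a triangulation of the real projective plane RP^2.)

H_0 ≅ Z,  H_1 ≅ Z/2,  H_2 = 0.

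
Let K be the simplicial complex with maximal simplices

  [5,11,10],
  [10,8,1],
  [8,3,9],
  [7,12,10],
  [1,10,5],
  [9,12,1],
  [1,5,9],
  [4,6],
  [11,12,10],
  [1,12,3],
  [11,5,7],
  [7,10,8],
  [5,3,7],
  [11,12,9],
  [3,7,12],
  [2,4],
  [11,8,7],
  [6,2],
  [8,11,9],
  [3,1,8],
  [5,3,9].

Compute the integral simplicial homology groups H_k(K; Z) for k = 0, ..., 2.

H_0 ≅ Z^2,  H_1 ≅ Z^2 ⊕ Z_2,  H_2 = 0.

Fix the vertex order 1 < 2 < 3 < 4 < 5 < 6 < 7 < 8 < 9 < 10 < 11 < 12 and write every simplex with vertices in increasing order. Then dim K = 2 and the simplices of K are:

  0-simplices (12): [1], [2], [3], [4], [5], [6], [7], [8], [9], [10], [11], [12]
  1-simplices (30): (30 of them)
  2-simplices (18): (18 of them)

so the chain groups are C_0 ≅ Z^12, C_1 ≅ Z^30, C_2 ≅ Z^18.

Boundary ∂_1: C_1 → C_0 is given by ∂[p,q] = [q] − [p].
This gives a 12×30 integer matrix of rank 10; reducing to Smith normal form yields diagonal entries (1,1,1,1,1,1,1,1,1,1).

∂_2: C_2 → C_1 acts by ∂[p,q,r] = [q,r] − [p,r] + [p,q]. For instance
  ∂[5,10,11] = [10,11] − [5,11] + [5,10],
  ∂[1,8,10] = [8,10] − [1,10] + [1,8].
The 30×18 boundary matrix has rank 18 and Smith normal form diag(1,1,1,1,1,1,1,1,1,1,1,1,1,1,1,1,1,2).

Reading off H_k = ker ∂_k / im ∂_{k+1}:

  H_0: rank C_0 − rank ∂_1 = 12 − 10 = 2, and the invariant factors of ∂_1 are all 1, so H_0 = Z^2.
  H_1: rank ker ∂_1 − rank ∂_2 = (30 − 10) − 18 = 2, and ∂_2 has invariant factor 2 > 1, so H_1 = Z^2 ⊕ Z_2.
  H_2: rank ker ∂_2 − rank ∂_3 = (18 − 18) − 0 = 0, and there is no ∂_3, so H_2 = 0.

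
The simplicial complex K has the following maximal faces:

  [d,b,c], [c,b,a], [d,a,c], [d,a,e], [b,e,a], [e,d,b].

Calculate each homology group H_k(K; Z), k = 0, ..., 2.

H_0 ≅ Z,  H_1 = 0,  H_2 ≅ Z.

We work with the vertex ordering a < b < c < d < e. The simplices of K, each written with vertices in increasing order, are:

  0-simplices (5): a, b, c, d, e
  1-simplices (9): ab, ac, ad, ae, bc, bd, be, cd, de
  2-simplices (6): abc, abe, acd, ade, bcd, bde

giving chain groups C_0 ≅ Z^5, C_1 ≅ Z^9, C_2 ≅ Z^6.

Boundary ∂_1: C_1 → C_0 is given by ∂[p,q] = [q] − [p]. For instance
  ∂ad = d − a.
The resulting 5×9 matrix has rank 4, and its Smith normal form has invariant factors (1,1,1,1).

∂_2: C_2 → C_1 maps a triangle to the signed sum of its edges. For instance
  ∂bde = de − be + bd,
  ∂ade = de − ae + ad.
The 9×6 boundary matrix has rank 5 and Smith normal form diag(1,1,1,1,1).

Now H_k = ker ∂_k / im ∂_{k+1}, so:

  H_0: rank C_0 − rank ∂_1 = 5 − 4 = 1, and the invariant factors of ∂_1 are all 1, so H_0 = Z.
  H_1: rank ker ∂_1 − rank ∂_2 = (9 − 4) − 5 = 0, and the invariant factors of ∂_2 are all 1, so H_1 = 0.
  H_2: rank ker ∂_2 − rank ∂_3 = (6 − 5) − 0 = 1, and there is no ∂_3, so H_2 = Z.

As a check, the Euler characteristic is 5 − 9 + 6 = 2, which agrees with 1 − 0 + 1 = 2.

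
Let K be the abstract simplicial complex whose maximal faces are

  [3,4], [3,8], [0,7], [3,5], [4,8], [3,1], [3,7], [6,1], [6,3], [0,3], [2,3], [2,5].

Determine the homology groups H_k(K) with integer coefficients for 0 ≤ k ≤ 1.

Fix the vertex order 0 < 1 < 2 < 3 < 4 < 5 < 6 < 7 < 8 and write every simplex with vertices in increasing order. Then dim K = 1 and the simplices of K are:

  0-simplices (9): [0], [1], [2], [3], [4], [5], [6], [7], [8]
  1-simplices (12): [0,3], [0,7], [1,3], [1,6], [2,3], [2,5], [3,4], [3,5], [3,6], [3,7], [3,8], [4,8]

Hence C_0 ≅ Z^9, C_1 ≅ Z^12.

The boundary map ∂_1: C_1 → C_0 maps an edge to its endpoints' difference, ∂[p,q] = q − p. For instance
  ∂[3,6] = [6] − [3].
The resulting 9×12 matrix has rank 8, and its Smith normal form has invariant factors (1,1,1,1,1,1,1,1).

Now H_k = ker ∂_k / im ∂_{k+1}, so:

  H_0: rank C_0 − rank ∂_1 = 9 − 8 = 1, and the invariant factors of ∂_1 are all 1, so H_0 ≅ Z.
  H_1: rank ker ∂_1 − rank ∂_2 = (12 − 8) − 0 = 4, and there is no ∂_2, so H_1 ≅ Z^4.

H_0 = Z,  H_1 = Z^4.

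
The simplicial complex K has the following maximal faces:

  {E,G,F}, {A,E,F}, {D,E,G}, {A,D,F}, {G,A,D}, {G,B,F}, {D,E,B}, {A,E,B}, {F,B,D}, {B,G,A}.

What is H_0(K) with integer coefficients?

Order the vertices as A < B < D < E < F < G. Listing each simplex with vertices in this order, K has dimension 2 with simplices:

  0-simplices (6): A, B, D, E, F, G
  1-simplices (15): AB, AD, AE, AF, AG, BD, BE, BF, BG, DE, DF, DG, EF, EG, FG
  2-simplices (10): ABE, ABG, ADF, ADG, AEF, BDE, BDF, BFG, DEG, EFG

Hence C_0 ≅ Z^6, C_1 ≅ Z^15, C_2 ≅ Z^10.

Boundary ∂_1: C_1 → C_0 sends each edge [p,q] (with p < q) to q − p. For instance
  ∂AD = D − A.
This gives a 6×15 integer matrix of rank 5; reducing to Smith normal form yields diagonal entries (1,1,1,1,1).

∂_2: C_2 → C_1 maps a triangle to the signed sum of its edges. For instance
  ∂BDF = DF − BF + BD,
  ∂BDE = DE − BE + BD.
The 15×10 boundary matrix has rank 10 and Smith normal form diag(1,1,1,1,1,1,1,1,1,2).

From H_k ≅ ker(∂_k) / im(∂_{k+1}) we obtain:

  H_0: rank C_0 − rank ∂_1 = 6 − 5 = 1, and the invariant factors of ∂_1 are all 1, so H_0 ≅ Z.

H_0 ≅ Z.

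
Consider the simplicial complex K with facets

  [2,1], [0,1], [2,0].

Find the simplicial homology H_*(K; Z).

H_0 ≅ Z,  H_1 ≅ Z.

K has 3 vertices, 3 edges.
rank ∂_0 = 0, rank ∂_1 = 2 ⇒ b_0 = 3 − 0 − 2 = 1; all invariant factors of ∂_1 are 1 so no torsion. So H_0 ≅ Z.
rank ∂_1 = 2, rank ∂_2 = 0 ⇒ b_1 = 3 − 2 − 0 = 1. So H_1 ≅ Z.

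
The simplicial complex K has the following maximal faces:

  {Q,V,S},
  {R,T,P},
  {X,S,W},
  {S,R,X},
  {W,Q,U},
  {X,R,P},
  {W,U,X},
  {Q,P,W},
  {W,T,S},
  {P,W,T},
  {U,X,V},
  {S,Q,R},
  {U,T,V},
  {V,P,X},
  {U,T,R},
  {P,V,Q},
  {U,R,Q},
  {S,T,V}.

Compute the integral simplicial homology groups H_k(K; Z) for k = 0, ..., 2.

Take the total order P < Q < R < S < T < U < V < W < X on the vertex set. Then K (dimension 2) consists of the simplices:

  0-simplices (9): P, Q, R, S, T, U, V, W, X
  1-simplices (27): PQ, PR, PT, PV, PW, PX, QR, QS, QU, QV, QW, RS, RT, RU, RX, ST, SV, SW, SX, TU, TV, TW, UV, UW, UX, VX, WX
  2-simplices (18): PQV, PQW, PRT, PRX, PTW, PVX, QRS, QRU, QSV, QUW, RSX, RTU, STV, STW, SWX, TUV, UVX, UWX

Hence C_0 ≅ Z^9, C_1 ≅ Z^27, C_2 ≅ Z^18.

The boundary map ∂_1: C_1 → C_0 is given by ∂[p,q] = [q] − [p]. For instance
  ∂QV = V − Q.
As a 9×27 matrix over Z this has rank 8, with invariant factors (1,1,1,1,1,1,1,1).

Boundary ∂_2: C_2 → C_1 acts by ∂[p,q,r] = [q,r] − [p,r] + [p,q]. For instance
  ∂QUW = UW − QW + QU,
  ∂STW = TW − SW + ST.
As a 27×18 matrix over Z this has rank 17, with invariant factors (1,1,1,1,1,1,1,1,1,1,1,1,1,1,1,1,1).

Now H_k = ker ∂_k / im ∂_{k+1}, so:

  H_0: rank C_0 − rank ∂_1 = 9 − 8 = 1, and the invariant factors of ∂_1 are all 1, so H_0 = Z.
  H_1: rank ker ∂_1 − rank ∂_2 = (27 − 8) − 17 = 2, and the invariant factors of ∂_2 are all 1, so H_1 = Z^2.
  H_2: rank ker ∂_2 − rank ∂_3 = (18 − 17) − 0 = 1, and there is no ∂_3, so H_2 = Z.

As a check, the Euler characteristic is 9 − 27 + 18 = 0, which agrees with 1 − 2 + 1 = 0.
(K is a triangulation of the torus T^2.)

H_0 = Z,  H_1 = Z^2,  H_2 = Z.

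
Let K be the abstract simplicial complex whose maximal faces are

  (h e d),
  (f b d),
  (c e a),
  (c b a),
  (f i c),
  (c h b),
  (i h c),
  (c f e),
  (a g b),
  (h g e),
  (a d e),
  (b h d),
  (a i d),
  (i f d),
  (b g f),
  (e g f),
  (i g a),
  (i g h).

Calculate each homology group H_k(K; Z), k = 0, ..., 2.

Fix the vertex order a < b < c < d < e < f < g < h < i and write every simplex with vertices in increasing order. Then dim K = 2 and the simplices of K are:

  0-simplices (9): a, b, c, d, e, f, g, h, i
  1-simplices (27): ab, ac, ad, ae, ag, ai, bc, bd, bf, bg, bh, ce, cf, ch, ci, de, df, dh, di, ef, eg, eh, fg, fi, gh, gi, hi
  2-simplices (18): abc, abg, ace, ade, adi, agi, bch, bdf, bdh, bfg, cef, cfi, chi, deh, dfi, efg, egh, ghi

giving chain groups C_0 ≅ Z^9, C_1 ≅ Z^27, C_2 ≅ Z^18.

The boundary map ∂_1: C_1 → C_0 is given by ∂[p,q] = [q] − [p]. For instance
  ∂df = f − d.
This gives a 9×27 integer matrix of rank 8; reducing to Smith normal form yields diagonal entries (1,1,1,1,1,1,1,1).

∂_2: C_2 → C_1 maps a triangle to the signed sum of its edges. For instance
  ∂agi = gi − ai + ag,
  ∂efg = fg − eg + ef.
As a 27×18 matrix over Z this has rank 17, with invariant factors (1,1,1,1,1,1,1,1,1,1,1,1,1,1,1,1,1).

Computing H_k = (kernel of ∂_k) / (image of ∂_{k+1}):

  H_0: rank C_0 − rank ∂_1 = 9 − 8 = 1, and the invariant factors of ∂_1 are all 1, so H_0 ≅ Z.
  H_1: rank ker ∂_1 − rank ∂_2 = (27 − 8) − 17 = 2, and the invariant factors of ∂_2 are all 1, so H_1 ≅ Z^2.
  H_2: rank ker ∂_2 − rank ∂_3 = (18 − 17) − 0 = 1, and there is no ∂_3, so H_2 ≅ Z.

As a check, the Euler characteristic is 9 − 27 + 18 = 0, which agrees with 1 − 2 + 1 = 0.

H_0 ≅ Z,  H_1 ≅ Z^2,  H_2 ≅ Z.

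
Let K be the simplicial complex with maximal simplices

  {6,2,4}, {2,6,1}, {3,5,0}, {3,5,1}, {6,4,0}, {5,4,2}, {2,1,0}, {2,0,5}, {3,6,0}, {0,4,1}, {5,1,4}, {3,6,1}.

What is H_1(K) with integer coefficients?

Take the total order 0 < 1 < 2 < 3 < 4 < 5 < 6 on the vertex set. Then K (dimension 2) consists of the simplices:

  0-simplices (7): [0], [1], [2], [3], [4], [5], [6]
  1-simplices (18): [0,1], [0,2], [0,3], [0,4], [0,5], [0,6], [1,2], [1,3], [1,4], [1,5], [1,6], [2,4], [2,5], [2,6], [3,5], [3,6], [4,5], [4,6]
  2-simplices (12): [0,1,2], [0,1,4], [0,2,5], [0,3,5], [0,3,6], [0,4,6], [1,2,6], [1,3,5], [1,3,6], [1,4,5], [2,4,5], [2,4,6]

giving chain groups C_0 ≅ Z^7, C_1 ≅ Z^18, C_2 ≅ Z^12.

The boundary map ∂_1: C_1 → C_0 sends each edge [p,q] (with p < q) to q − p. For instance
  ∂[3,5] = [5] − [3].
This gives a 7×18 integer matrix of rank 6; reducing to Smith normal form yields diagonal entries (1,1,1,1,1,1).

The boundary map ∂_2: C_2 → C_1 sends each 2-simplex [p,q,r] to [q,r] − [p,r] + [p,q]. For instance
  ∂[1,4,5] = [4,5] − [1,5] + [1,4],
  ∂[0,3,6] = [3,6] − [0,6] + [0,3].
The resulting 18×12 matrix has rank 12, and its Smith normal form has invariant factors (1,1,1,1,1,1,1,1,1,1,1,2).

From H_k ≅ ker(∂_k) / im(∂_{k+1}) we obtain:

  H_1: rank ker ∂_1 − rank ∂_2 = (18 − 6) − 12 = 0, and ∂_2 has invariant factor 2 > 1, so H_1 ≅ Z/2.

H_1 = Z/2.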